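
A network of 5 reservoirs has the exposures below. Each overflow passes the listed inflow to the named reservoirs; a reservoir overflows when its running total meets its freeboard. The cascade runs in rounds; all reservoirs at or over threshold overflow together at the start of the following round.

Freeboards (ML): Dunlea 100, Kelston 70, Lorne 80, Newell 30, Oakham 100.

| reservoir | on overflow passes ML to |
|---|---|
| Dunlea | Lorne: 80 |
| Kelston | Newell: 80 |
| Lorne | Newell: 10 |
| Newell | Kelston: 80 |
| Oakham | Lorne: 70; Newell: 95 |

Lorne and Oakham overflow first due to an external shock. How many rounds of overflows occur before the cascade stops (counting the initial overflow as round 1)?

3

Round 1 — Lorne, Oakham overflow (initial).
  Newell: +10+95 → 105 ≥ 30
Round 2 — Newell overflows.
  Kelston: +80 → 80 ≥ 70
Round 3 — Kelston overflows.
No further overflows.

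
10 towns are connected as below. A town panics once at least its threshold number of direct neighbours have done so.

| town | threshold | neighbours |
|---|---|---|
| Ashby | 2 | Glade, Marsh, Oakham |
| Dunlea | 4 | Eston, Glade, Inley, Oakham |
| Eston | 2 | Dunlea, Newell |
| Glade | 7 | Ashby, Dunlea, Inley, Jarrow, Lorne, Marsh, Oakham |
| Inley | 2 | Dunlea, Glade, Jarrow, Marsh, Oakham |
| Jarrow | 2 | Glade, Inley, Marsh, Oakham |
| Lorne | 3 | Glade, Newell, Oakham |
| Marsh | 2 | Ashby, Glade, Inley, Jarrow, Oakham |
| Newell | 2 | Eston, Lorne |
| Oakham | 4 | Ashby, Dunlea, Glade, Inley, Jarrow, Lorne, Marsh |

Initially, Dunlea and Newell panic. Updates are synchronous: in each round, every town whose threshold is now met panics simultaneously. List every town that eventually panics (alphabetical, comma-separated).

Dunlea, Eston, Newell

Round 1 — Dunlea, Newell panic (initial).
Round 2 — checking thresholds:
  Eston: 2 of 2 neighbours ≥ 2, panics.
  Glade: 1 of 7 neighbours < 7, not yet.
  Inley: 1 of 5 neighbours < 2, not yet.
  Lorne: 1 of 3 neighbours < 3, not yet.
  Oakham: 1 of 7 neighbours < 4, not yet.
Round 3 — no new panics; cascade stops.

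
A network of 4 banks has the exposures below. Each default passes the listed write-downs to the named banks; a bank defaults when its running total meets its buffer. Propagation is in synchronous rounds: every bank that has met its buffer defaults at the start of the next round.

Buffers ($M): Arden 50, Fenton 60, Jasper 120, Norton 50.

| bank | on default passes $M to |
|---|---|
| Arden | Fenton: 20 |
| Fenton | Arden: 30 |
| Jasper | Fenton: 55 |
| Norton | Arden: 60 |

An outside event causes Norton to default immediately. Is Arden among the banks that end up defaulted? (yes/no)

yes

Round 1 — Norton defaults (initial).
  Arden: +60 → 60 ≥ 50
Round 2 — Arden defaults.
  Fenton: +20 → 20 < 60
No further defaults.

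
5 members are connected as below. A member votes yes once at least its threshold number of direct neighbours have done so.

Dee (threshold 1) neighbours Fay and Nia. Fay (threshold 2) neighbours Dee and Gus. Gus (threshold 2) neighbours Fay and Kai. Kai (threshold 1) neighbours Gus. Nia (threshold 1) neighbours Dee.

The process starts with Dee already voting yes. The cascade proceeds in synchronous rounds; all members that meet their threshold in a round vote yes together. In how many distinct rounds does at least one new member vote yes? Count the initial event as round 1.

Round 1 — Dee votes yes (initial).
Round 2 — checking thresholds:
  Fay: 1 of 2 neighbours < 2, below threshold.
  Nia: 1 of 1 neighbours ≥ 1, votes yes.
Round 3 — no new yes votes; cascade stops.

2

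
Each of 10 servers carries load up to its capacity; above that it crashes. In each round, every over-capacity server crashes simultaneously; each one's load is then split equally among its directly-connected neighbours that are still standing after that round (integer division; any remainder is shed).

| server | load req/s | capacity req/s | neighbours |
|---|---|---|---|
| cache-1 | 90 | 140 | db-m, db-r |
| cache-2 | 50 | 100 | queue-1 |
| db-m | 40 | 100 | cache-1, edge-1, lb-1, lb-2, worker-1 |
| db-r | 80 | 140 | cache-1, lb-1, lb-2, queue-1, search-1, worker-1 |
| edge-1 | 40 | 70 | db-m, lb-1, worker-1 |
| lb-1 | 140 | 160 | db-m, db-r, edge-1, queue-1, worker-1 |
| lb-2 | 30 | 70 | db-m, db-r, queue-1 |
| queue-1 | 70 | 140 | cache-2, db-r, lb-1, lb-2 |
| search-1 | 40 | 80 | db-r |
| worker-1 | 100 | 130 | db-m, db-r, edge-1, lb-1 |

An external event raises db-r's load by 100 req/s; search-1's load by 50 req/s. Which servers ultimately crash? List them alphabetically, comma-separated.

cache-1, cache-2, db-m, db-r, edge-1, lb-1, lb-2, queue-1, search-1, worker-1

Round 1 — db-r at 180 > 140; search-1 at 90 > 80. db-r, search-1 crash.
  db-r sheds 180 req/s to cache-1, lb-1, lb-2, queue-1, worker-1: 36 each.
    cache-1: 90+36 = 126 ≤ 140
    lb-1: 140+36 = 176 > 160
    lb-2: 30+36 = 66 ≤ 70
    queue-1: 70+36 = 106 ≤ 140
    worker-1: 100+36 = 136 > 130
  search-1 sheds 90 req/s: no online neighbours, lost.
Round 2 — lb-1, worker-1 crash.
  lb-1 sheds 176 req/s to db-m, edge-1, queue-1: 58 each (2 lost).
    db-m: 40+58 = 98 ≤ 100
    edge-1: 40+58 = 98 > 70
    queue-1: 106+58 = 164 > 140
  worker-1 sheds 136 req/s to db-m, edge-1: 68 each.
    db-m: 98+68 = 166 > 100
    edge-1: 98+68 = 166 > 70
Round 3 — db-m, edge-1, queue-1 crash.
  db-m sheds 166 req/s to cache-1, lb-2: 83 each.
    cache-1: 126+83 = 209 > 140
    lb-2: 66+83 = 149 > 70
  edge-1 sheds 166 req/s: no online neighbours, lost.
  queue-1 sheds 164 req/s to cache-2, lb-2: 82 each.
    cache-2: 50+82 = 132 > 100
    lb-2: 149+82 = 231 > 70
Round 4 — cache-1, cache-2, lb-2 crash.
  cache-1 sheds 209 req/s: no online neighbours, lost.
  cache-2 sheds 132 req/s: no online neighbours, lost.
  lb-2 sheds 231 req/s: no online neighbours, lost.
No further crashes.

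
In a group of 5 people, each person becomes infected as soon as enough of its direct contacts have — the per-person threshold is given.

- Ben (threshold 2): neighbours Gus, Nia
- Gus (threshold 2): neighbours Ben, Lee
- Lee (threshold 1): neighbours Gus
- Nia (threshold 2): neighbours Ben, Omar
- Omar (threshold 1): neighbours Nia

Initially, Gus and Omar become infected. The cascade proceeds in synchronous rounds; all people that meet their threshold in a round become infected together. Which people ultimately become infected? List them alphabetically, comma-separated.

Gus, Lee, Omar

Round 1 — Gus, Omar become infected (initial).
Round 2 — checking thresholds:
  Ben: 1 of 2 neighbours < 2, below threshold.
  Lee: 1 of 1 neighbours ≥ 1, becomes infected.
  Nia: 1 of 2 neighbours < 2, below threshold.
Round 3 — no new infections; cascade stops.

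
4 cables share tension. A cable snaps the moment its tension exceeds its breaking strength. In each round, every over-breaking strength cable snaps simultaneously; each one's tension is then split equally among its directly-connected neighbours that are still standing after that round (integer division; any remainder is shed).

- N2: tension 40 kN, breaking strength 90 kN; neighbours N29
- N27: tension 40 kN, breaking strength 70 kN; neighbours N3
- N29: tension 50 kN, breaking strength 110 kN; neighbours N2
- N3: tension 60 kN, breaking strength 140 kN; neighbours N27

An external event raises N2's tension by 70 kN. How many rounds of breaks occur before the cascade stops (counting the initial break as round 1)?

Round 1 — N2 at 110 > 90. N2 snaps.
  N2 sheds 110 kN to N29: 110 each.
    N29: 50+110 = 160 > 110
Round 2 — N29 snaps.
  N29 sheds 160 kN: no online neighbours, lost.
No further breaks.

2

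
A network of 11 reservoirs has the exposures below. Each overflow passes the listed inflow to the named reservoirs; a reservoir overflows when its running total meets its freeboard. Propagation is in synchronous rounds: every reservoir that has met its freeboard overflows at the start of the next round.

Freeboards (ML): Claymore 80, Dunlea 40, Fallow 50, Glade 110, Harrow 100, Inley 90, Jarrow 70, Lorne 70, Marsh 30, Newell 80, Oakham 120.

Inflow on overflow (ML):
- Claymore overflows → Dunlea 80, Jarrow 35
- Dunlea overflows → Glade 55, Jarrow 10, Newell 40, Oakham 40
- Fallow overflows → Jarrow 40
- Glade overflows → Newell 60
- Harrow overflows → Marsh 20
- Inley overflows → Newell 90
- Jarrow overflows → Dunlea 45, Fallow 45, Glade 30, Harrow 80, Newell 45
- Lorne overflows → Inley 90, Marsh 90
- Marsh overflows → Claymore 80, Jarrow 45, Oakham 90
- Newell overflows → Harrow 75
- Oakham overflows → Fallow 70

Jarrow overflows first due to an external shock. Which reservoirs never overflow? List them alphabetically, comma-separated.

Round 1 — Jarrow overflows (initial).
  Dunlea: +45 → 45 ≥ 40
  Fallow: +45 → 45 < 50
  Glade: +30 → 30 < 110
  Harrow: +80 → 80 < 100
  Newell: +45 → 45 < 80
Round 2 — Dunlea overflows.
  Glade: +55 → 85 < 110
  Newell: +40 → 85 ≥ 80
  Oakham: +40 → 40 < 120
Round 3 — Newell overflows.
  Harrow: +75 → 155 ≥ 100
Round 4 — Harrow overflows.
  Marsh: +20 → 20 < 30
No further overflows.

Claymore, Fallow, Glade, Inley, Lorne, Marsh, Oakham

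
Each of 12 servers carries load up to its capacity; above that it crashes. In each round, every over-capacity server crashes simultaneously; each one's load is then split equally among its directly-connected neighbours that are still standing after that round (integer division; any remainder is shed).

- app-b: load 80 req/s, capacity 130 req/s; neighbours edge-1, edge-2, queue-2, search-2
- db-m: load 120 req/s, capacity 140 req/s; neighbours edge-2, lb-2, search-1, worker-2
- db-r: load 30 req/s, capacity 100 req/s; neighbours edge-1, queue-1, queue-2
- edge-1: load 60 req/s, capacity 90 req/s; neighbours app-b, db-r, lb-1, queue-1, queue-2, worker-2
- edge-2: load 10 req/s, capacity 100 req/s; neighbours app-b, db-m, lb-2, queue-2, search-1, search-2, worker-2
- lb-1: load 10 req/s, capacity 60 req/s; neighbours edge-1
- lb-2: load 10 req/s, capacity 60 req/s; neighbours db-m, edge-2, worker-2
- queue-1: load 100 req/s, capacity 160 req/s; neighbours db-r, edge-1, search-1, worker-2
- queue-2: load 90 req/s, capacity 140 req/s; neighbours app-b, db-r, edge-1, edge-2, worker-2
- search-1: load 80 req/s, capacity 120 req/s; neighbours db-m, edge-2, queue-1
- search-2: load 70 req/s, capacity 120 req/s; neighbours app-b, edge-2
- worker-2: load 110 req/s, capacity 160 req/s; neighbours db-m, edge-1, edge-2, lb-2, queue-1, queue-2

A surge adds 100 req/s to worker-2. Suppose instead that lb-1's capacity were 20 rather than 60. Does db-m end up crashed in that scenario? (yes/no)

With lb-1's capacity at 20:
Round 1 — worker-2 at 210 > 160. worker-2 crashes.
  worker-2 sheds 210 req/s to db-m, edge-1, edge-2, lb-2, queue-1, queue-2: 35 each.
    db-m: 120+35 = 155 > 140
    edge-1: 60+35 = 95 > 90
    edge-2: 10+35 = 45 ≤ 100
    lb-2: 10+35 = 45 ≤ 60
    queue-1: 100+35 = 135 ≤ 160
    queue-2: 90+35 = 125 ≤ 140
Round 2 — db-m, edge-1 crash.
  db-m sheds 155 req/s to edge-2, lb-2, search-1: 51 each (2 lost).
    edge-2: 45+51 = 96 ≤ 100
    lb-2: 45+51 = 96 > 60
    search-1: 80+51 = 131 > 120
  edge-1 sheds 95 req/s to app-b, db-r, lb-1, queue-1, queue-2: 19 each.
    app-b: 80+19 = 99 ≤ 130
    db-r: 30+19 = 49 ≤ 100
    lb-1: 10+19 = 29 > 20
    queue-1: 135+19 = 154 ≤ 160
    queue-2: 125+19 = 144 > 140
Round 3 — lb-1, lb-2, queue-2, search-1 crash.
  lb-1 sheds 29 req/s: no online neighbours, lost.
  lb-2 sheds 96 req/s to edge-2: 96 each.
    edge-2: 96+96 = 192 > 100
  queue-2 sheds 144 req/s to app-b, db-r, edge-2: 48 each.
    app-b: 99+48 = 147 > 130
    db-r: 49+48 = 97 ≤ 100
    edge-2: 192+48 = 240 > 100
  search-1 sheds 131 req/s to edge-2, queue-1: 65 each (1 lost).
    edge-2: 240+65 = 305 > 100
    queue-1: 154+65 = 219 > 160
Round 4 — app-b, edge-2, queue-1 crash.
  app-b sheds 147 req/s to search-2: 147 each.
    search-2: 70+147 = 217 > 120
  edge-2 sheds 305 req/s to search-2: 305 each.
    search-2: 217+305 = 522 > 120
  queue-1 sheds 219 req/s to db-r: 219 each.
    db-r: 97+219 = 316 > 100
Round 5 — db-r, search-2 crash.
  db-r sheds 316 req/s: no online neighbours, lost.
  search-2 sheds 522 req/s: no online neighbours, lost.
No further crashes.

yes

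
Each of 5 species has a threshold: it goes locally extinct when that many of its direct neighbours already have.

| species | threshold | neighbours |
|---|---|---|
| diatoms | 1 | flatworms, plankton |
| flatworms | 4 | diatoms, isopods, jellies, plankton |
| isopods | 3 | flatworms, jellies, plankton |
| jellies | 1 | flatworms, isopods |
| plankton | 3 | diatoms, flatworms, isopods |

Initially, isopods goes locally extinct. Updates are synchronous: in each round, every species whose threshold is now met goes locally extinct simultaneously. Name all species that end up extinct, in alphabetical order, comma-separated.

isopods, jellies

Round 1 — isopods goes locally extinct (initial).
Round 2 — checking thresholds:
  flatworms: 1 of 4 neighbours < 4, not yet.
  jellies: 1 of 2 neighbours ≥ 1, goes locally extinct.
  plankton: 1 of 3 neighbours < 3, not yet.
Round 3 — no new extinctions; cascade stops.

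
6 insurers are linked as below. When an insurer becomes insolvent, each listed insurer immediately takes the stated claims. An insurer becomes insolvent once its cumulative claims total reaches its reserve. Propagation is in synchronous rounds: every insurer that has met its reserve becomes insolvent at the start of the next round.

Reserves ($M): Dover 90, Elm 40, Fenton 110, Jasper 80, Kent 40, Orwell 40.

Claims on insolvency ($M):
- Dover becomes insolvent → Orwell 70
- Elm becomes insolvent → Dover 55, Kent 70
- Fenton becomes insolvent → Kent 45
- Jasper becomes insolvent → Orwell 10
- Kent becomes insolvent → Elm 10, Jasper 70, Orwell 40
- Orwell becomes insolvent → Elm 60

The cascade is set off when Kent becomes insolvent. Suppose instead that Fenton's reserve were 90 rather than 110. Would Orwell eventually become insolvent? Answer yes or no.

With Fenton's reserve at 90:
Round 1 — Kent becomes insolvent (initial).
  Elm: +10 → 10 < 40
  Jasper: +70 → 70 < 80
  Orwell: +40 → 40 ≥ 40
Round 2 — Orwell becomes insolvent.
  Elm: +60 → 70 ≥ 40
Round 3 — Elm becomes insolvent.
  Dover: +55 → 55 < 90
No further insolvencies.

yes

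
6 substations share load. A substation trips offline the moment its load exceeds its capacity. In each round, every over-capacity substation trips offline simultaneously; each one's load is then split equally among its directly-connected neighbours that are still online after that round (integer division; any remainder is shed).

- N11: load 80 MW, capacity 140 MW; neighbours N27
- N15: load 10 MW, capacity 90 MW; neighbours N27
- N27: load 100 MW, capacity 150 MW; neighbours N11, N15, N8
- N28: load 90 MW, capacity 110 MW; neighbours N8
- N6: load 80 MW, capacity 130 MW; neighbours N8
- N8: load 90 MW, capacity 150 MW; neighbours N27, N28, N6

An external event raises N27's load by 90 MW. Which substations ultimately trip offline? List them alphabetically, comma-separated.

N11, N27, N28, N6, N8

Round 1 — N27 at 190 > 150. N27 trips offline.
  N27 sheds 190 MW to N11, N15, N8: 63 each (1 lost).
    N11: 80+63 = 143 > 140
    N15: 10+63 = 73 ≤ 90
    N8: 90+63 = 153 > 150
Round 2 — N11, N8 trip offline.
  N11 sheds 143 MW: no online neighbours, lost.
  N8 sheds 153 MW to N28, N6: 76 each (1 lost).
    N28: 90+76 = 166 > 110
    N6: 80+76 = 156 > 130
Round 3 — N28, N6 trip offline.
  N28 sheds 166 MW: no online neighbours, lost.
  N6 sheds 156 MW: no online neighbours, lost.
No further trips.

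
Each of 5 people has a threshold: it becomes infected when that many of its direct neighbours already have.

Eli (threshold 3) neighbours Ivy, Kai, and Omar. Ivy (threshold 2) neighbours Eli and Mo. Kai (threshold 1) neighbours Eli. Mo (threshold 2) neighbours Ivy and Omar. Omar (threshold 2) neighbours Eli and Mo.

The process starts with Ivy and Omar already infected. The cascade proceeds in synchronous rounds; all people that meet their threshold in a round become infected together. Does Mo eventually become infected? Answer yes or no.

yes

Round 1 — Ivy, Omar become infected (initial).
Round 2 — checking thresholds:
  Eli: 2 of 3 neighbours < 3, not yet.
  Mo: 2 of 2 neighbours ≥ 2, becomes infected.
Round 3 — no new infections; cascade stops.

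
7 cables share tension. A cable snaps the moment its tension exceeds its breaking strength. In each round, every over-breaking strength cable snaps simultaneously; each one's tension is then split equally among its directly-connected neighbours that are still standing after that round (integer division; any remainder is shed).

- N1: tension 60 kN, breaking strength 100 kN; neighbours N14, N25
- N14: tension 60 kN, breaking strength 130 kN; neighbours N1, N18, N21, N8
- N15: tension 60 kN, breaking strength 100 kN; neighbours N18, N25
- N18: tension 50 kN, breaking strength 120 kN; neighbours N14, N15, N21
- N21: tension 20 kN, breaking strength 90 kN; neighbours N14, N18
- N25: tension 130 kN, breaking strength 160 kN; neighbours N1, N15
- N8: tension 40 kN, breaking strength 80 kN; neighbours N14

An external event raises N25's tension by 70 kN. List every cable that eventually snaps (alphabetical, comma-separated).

N1, N14, N15, N18, N21, N25, N8

Round 1 — N25 at 200 > 160. N25 snaps.
  N25 sheds 200 kN to N1, N15: 100 each.
    N1: 60+100 = 160 > 100
    N15: 60+100 = 160 > 100
Round 2 — N1, N15 snap.
  N1 sheds 160 kN to N14: 160 each.
    N14: 60+160 = 220 > 130
  N15 sheds 160 kN to N18: 160 each.
    N18: 50+160 = 210 > 120
Round 3 — N14, N18 snap.
  N14 sheds 220 kN to N21, N8: 110 each.
    N21: 20+110 = 130 > 90
    N8: 40+110 = 150 > 80
  N18 sheds 210 kN to N21: 210 each.
    N21: 130+210 = 340 > 90
Round 4 — N21, N8 snap.
  N21 sheds 340 kN: no online neighbours, lost.
  N8 sheds 150 kN: no online neighbours, lost.
No further breaks.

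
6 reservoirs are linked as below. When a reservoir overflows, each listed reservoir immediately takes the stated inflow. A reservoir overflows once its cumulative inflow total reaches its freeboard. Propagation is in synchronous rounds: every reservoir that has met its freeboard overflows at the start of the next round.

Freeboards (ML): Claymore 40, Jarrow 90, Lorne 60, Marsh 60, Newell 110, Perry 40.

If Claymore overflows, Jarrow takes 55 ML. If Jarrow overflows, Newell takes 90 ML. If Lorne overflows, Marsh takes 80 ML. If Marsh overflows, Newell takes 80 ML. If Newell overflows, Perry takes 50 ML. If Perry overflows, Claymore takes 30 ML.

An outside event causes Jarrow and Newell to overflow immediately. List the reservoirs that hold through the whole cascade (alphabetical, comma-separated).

Claymore, Lorne, Marsh

Round 1 — Jarrow, Newell overflow (initial).
  Perry: +50 → 50 ≥ 40
Round 2 — Perry overflows.
  Claymore: +30 → 30 < 40
No further overflows.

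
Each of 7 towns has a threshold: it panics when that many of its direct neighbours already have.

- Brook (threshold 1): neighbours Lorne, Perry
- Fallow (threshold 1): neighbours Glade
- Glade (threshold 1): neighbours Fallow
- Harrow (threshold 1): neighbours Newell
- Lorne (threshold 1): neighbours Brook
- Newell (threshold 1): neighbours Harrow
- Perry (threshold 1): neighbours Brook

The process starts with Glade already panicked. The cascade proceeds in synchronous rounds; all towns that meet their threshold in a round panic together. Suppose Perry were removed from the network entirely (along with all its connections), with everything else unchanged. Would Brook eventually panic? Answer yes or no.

no

With Perry removed:
Round 1 — Glade panics (initial).
Round 2 — checking thresholds:
  Fallow: 1 of 1 neighbours ≥ 1, panics.
Round 3 — no new panics; cascade stops.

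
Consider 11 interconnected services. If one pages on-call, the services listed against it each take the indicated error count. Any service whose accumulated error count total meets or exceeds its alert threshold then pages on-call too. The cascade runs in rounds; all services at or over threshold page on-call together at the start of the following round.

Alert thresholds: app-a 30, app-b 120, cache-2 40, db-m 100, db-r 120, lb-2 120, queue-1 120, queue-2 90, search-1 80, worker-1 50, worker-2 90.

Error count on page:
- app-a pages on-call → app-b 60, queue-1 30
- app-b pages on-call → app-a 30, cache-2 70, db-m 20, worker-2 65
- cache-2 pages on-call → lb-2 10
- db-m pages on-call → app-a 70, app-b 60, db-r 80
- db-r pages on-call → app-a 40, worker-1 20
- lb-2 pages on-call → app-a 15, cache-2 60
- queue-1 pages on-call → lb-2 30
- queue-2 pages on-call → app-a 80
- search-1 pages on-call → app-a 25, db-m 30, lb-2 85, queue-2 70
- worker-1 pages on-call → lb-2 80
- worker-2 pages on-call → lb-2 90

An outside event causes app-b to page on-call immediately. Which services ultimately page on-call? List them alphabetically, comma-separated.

app-a, app-b, cache-2

Round 1 — app-b pages on-call (initial).
  app-a: +30 → 30 ≥ 30
  cache-2: +70 → 70 ≥ 40
  db-m: +20 → 20 < 100
  worker-2: +65 → 65 < 90
Round 2 — app-a, cache-2 page on-call.
  lb-2: +10 → 10 < 120
  queue-1: +30 → 30 < 120
No further pages.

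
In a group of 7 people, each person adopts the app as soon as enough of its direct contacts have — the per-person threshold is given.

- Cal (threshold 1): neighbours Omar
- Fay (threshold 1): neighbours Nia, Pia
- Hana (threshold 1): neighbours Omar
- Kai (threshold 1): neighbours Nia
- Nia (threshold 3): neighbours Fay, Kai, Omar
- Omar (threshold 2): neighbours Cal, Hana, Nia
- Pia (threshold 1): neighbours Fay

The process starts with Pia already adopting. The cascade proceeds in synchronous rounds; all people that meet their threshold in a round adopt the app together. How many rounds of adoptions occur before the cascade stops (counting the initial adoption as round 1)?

2

Round 1 — Pia adopts the app (initial).
Round 2 — checking thresholds:
  Fay: 1 of 2 neighbours ≥ 1, adopts the app.
Round 3 — no new adoptions; cascade stops.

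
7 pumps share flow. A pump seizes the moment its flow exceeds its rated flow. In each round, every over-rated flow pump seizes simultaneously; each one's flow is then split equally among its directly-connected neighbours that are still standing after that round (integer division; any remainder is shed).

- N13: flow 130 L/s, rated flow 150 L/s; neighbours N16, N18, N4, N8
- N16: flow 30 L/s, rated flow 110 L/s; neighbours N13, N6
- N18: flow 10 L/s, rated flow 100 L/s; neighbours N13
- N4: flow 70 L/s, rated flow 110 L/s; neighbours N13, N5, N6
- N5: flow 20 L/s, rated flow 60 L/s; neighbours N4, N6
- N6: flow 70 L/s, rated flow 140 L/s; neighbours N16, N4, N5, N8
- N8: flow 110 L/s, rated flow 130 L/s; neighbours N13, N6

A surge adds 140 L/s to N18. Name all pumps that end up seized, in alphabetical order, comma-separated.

N13, N16, N18, N4, N5, N6, N8

Round 1 — N18 at 150 > 100. N18 seizes.
  N18 sheds 150 L/s to N13: 150 each.
    N13: 130+150 = 280 > 150
Round 2 — N13 seizes.
  N13 sheds 280 L/s to N16, N4, N8: 93 each (1 lost).
    N16: 30+93 = 123 > 110
    N4: 70+93 = 163 > 110
    N8: 110+93 = 203 > 130
Round 3 — N16, N4, N8 seize.
  N16 sheds 123 L/s to N6: 123 each.
    N6: 70+123 = 193 > 140
  N4 sheds 163 L/s to N5, N6: 81 each (1 lost).
    N5: 20+81 = 101 > 60
    N6: 193+81 = 274 > 140
  N8 sheds 203 L/s to N6: 203 each.
    N6: 274+203 = 477 > 140
Round 4 — N5, N6 seize.
  N5 sheds 101 L/s: no online neighbours, lost.
  N6 sheds 477 L/s: no online neighbours, lost.
No further seizures.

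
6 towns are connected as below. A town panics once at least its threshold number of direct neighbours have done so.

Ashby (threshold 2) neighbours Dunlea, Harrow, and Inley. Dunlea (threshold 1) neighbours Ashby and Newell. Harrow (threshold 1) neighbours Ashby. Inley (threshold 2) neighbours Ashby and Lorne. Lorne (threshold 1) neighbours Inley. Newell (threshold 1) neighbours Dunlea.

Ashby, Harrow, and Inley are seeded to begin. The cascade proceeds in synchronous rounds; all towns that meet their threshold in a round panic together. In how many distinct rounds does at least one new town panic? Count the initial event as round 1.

Round 1 — Ashby, Harrow, Inley panic (initial).
Round 2 — checking thresholds:
  Dunlea: 1 of 2 neighbours ≥ 1, panics.
  Lorne: 1 of 1 neighbours ≥ 1, panics.
Round 3 — checking thresholds:
  Newell: 1 of 1 neighbours ≥ 1, panics.
Round 4 — no new panics; cascade stops.

3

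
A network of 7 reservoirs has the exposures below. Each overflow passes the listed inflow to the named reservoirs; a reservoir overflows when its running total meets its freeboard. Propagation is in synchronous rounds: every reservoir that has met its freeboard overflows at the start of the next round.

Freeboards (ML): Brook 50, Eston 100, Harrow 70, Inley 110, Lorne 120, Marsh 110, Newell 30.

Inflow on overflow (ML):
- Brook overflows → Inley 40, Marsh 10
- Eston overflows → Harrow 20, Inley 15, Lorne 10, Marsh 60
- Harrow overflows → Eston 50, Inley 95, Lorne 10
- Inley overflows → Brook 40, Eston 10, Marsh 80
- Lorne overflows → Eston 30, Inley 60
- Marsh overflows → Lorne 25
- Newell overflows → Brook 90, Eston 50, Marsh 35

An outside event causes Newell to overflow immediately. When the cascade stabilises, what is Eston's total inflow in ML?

50

Round 1 — Newell overflows (initial).
  Brook: +90 → 90 ≥ 50
  Eston: +50 → 50 < 100
  Marsh: +35 → 35 < 110
Round 2 — Brook overflows.
  Inley: +40 → 40 < 110
  Marsh: +10 → 45 < 110
No further overflows.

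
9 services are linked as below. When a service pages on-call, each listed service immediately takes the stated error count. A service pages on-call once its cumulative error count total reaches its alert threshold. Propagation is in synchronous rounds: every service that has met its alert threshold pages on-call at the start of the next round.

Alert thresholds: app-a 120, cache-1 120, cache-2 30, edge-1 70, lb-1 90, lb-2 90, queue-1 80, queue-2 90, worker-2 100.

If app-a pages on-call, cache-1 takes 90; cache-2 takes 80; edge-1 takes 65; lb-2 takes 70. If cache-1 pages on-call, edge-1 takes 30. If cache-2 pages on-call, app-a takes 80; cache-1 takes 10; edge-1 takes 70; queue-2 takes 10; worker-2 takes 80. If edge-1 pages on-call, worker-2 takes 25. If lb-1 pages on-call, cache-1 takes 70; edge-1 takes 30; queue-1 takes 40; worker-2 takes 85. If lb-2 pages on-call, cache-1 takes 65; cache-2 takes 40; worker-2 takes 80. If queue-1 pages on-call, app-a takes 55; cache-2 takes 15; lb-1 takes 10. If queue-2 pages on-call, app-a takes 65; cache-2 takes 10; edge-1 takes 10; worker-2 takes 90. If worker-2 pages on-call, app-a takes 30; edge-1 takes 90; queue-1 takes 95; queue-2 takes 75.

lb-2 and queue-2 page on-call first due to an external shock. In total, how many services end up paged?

Round 1 — lb-2, queue-2 page on-call (initial).
  app-a: +65 → 65 < 120
  cache-1: +65 → 65 < 120
  cache-2: +40+10 → 50 ≥ 30
  edge-1: +10 → 10 < 70
  worker-2: +80+90 → 170 ≥ 100
Round 2 — cache-2, worker-2 page on-call.
  app-a: +80+30 → 175 ≥ 120
  cache-1: +10 → 75 < 120
  edge-1: +70+90 → 170 ≥ 70
  queue-1: +95 → 95 ≥ 80
Round 3 — app-a, edge-1, queue-1 page on-call.
  cache-1: +90 → 165 ≥ 120
  lb-1: +10 → 10 < 90
Round 4 — cache-1 pages on-call.
No further pages.

8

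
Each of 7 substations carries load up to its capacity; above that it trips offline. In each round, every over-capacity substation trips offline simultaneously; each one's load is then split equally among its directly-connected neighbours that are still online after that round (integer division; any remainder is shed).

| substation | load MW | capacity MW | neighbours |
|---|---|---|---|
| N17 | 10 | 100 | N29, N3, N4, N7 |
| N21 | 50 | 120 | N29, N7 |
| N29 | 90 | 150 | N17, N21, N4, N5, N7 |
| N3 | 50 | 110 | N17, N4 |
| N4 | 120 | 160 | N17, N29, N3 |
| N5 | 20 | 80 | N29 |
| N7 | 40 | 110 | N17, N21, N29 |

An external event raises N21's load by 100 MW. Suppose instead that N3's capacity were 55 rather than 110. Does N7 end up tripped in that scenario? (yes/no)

yes

With N3's capacity at 55:
Round 1 — N21 at 150 > 120. N21 trips offline.
  N21 sheds 150 MW to N29, N7: 75 each.
    N29: 90+75 = 165 > 150
    N7: 40+75 = 115 > 110
Round 2 — N29, N7 trip offline.
  N29 sheds 165 MW to N17, N4, N5: 55 each.
    N17: 10+55 = 65 ≤ 100
    N4: 120+55 = 175 > 160
    N5: 20+55 = 75 ≤ 80
  N7 sheds 115 MW to N17: 115 each.
    N17: 65+115 = 180 > 100
Round 3 — N17, N4 trip offline.
  N17 sheds 180 MW to N3: 180 each.
    N3: 50+180 = 230 > 55
  N4 sheds 175 MW to N3: 175 each.
    N3: 230+175 = 405 > 55
Round 4 — N3 trips offline.
  N3 sheds 405 MW: no online neighbours, lost.
No further trips.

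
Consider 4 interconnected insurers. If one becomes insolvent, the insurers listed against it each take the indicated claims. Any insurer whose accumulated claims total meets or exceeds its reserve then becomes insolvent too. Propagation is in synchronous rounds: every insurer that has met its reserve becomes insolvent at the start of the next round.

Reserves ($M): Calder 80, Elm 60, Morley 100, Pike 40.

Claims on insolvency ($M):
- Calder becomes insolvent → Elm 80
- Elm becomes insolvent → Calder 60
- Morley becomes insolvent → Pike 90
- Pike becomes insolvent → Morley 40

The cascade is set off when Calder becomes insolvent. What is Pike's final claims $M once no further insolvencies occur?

0

Round 1 — Calder becomes insolvent (initial).
  Elm: +80 → 80 ≥ 60
Round 2 — Elm becomes insolvent.
No further insolvencies.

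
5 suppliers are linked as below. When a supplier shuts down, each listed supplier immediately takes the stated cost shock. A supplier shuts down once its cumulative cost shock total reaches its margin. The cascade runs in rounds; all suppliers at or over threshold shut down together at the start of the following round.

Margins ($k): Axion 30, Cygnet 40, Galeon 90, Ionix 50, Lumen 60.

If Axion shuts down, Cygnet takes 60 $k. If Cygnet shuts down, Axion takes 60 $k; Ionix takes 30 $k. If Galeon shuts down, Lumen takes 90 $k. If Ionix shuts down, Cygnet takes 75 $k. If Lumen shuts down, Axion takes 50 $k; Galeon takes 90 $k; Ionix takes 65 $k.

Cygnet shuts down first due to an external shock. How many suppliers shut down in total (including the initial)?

2

Round 1 — Cygnet shuts down (initial).
  Axion: +60 → 60 ≥ 30
  Ionix: +30 → 30 < 50
Round 2 — Axion shuts down.
No further shutdowns.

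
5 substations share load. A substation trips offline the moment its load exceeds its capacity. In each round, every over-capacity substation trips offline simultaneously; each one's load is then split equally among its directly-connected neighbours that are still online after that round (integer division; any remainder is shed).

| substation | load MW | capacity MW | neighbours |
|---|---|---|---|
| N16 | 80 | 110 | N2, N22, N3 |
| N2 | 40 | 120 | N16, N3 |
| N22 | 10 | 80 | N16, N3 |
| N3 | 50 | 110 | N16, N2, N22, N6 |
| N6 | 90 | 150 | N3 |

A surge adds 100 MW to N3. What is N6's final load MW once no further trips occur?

Round 1 — N3 at 150 > 110. N3 trips offline.
  N3 sheds 150 MW to N16, N2, N22, N6: 37 each (2 lost).
    N16: 80+37 = 117 > 110
    N2: 40+37 = 77 ≤ 120
    N22: 10+37 = 47 ≤ 80
    N6: 90+37 = 127 ≤ 150
Round 2 — N16 trips offline.
  N16 sheds 117 MW to N2, N22: 58 each (1 lost).
    N2: 77+58 = 135 > 120
    N22: 47+58 = 105 > 80
Round 3 — N2, N22 trip offline.
  N2 sheds 135 MW: no online neighbours, lost.
  N22 sheds 105 MW: no online neighbours, lost.
No further trips.

127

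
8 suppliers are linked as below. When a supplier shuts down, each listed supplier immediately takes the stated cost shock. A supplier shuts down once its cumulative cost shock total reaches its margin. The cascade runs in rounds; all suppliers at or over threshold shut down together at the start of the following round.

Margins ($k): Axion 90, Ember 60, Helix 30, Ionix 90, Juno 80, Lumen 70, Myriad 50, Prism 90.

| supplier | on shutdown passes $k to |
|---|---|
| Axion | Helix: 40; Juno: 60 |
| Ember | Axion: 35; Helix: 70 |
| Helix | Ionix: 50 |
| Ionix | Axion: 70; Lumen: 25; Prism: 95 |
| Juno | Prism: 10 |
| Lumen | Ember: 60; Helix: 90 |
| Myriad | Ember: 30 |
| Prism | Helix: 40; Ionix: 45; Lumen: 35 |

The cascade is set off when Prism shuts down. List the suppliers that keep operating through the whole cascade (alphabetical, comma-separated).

Round 1 — Prism shuts down (initial).
  Helix: +40 → 40 ≥ 30
  Ionix: +45 → 45 < 90
  Lumen: +35 → 35 < 70
Round 2 — Helix shuts down.
  Ionix: +50 → 95 ≥ 90
Round 3 — Ionix shuts down.
  Axion: +70 → 70 < 90
  Lumen: +25 → 60 < 70
No further shutdowns.

Axion, Ember, Juno, Lumen, Myriad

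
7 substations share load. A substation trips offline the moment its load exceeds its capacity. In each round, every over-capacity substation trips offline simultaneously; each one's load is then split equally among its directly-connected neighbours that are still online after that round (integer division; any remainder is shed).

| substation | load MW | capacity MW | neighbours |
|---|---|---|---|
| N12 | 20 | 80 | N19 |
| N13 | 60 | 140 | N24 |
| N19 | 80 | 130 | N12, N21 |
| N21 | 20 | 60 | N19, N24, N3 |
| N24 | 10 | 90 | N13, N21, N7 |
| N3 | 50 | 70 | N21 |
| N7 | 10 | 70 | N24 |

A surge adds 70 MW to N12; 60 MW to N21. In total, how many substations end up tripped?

4

Round 1 — N12 at 90 > 80; N21 at 80 > 60. N12, N21 trip offline.
  N12 sheds 90 MW to N19: 90 each.
    N19: 80+90 = 170 > 130
  N21 sheds 80 MW to N19, N24, N3: 26 each (2 lost).
    N19: 170+26 = 196 > 130
    N24: 10+26 = 36 ≤ 90
    N3: 50+26 = 76 > 70
Round 2 — N19, N3 trip offline.
  N19 sheds 196 MW: no online neighbours, lost.
  N3 sheds 76 MW: no online neighbours, lost.
No further trips.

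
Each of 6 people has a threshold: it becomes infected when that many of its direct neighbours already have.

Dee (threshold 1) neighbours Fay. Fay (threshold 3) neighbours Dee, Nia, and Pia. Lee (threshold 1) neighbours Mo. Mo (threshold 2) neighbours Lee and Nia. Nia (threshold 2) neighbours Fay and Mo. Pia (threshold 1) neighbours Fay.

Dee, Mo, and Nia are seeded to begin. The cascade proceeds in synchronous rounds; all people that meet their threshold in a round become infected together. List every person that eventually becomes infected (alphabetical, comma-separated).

Dee, Lee, Mo, Nia

Round 1 — Dee, Mo, Nia become infected (initial).
Round 2 — checking thresholds:
  Fay: 2 of 3 neighbours < 3, not yet.
  Lee: 1 of 1 neighbours ≥ 1, becomes infected.
Round 3 — no new infections; cascade stops.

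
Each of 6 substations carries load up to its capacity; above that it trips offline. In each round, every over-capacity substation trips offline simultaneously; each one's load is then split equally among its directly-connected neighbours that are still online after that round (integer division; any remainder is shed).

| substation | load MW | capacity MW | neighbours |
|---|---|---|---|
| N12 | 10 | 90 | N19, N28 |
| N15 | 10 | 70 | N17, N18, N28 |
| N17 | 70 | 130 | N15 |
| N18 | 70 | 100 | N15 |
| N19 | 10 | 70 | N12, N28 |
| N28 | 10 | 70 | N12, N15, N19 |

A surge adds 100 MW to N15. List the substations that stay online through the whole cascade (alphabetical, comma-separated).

N12, N17, N19, N28

Round 1 — N15 at 110 > 70. N15 trips offline.
  N15 sheds 110 MW to N17, N18, N28: 36 each (2 lost).
    N17: 70+36 = 106 ≤ 130
    N18: 70+36 = 106 > 100
    N28: 10+36 = 46 ≤ 70
Round 2 — N18 trips offline.
  N18 sheds 106 MW: no online neighbours, lost.
No further trips.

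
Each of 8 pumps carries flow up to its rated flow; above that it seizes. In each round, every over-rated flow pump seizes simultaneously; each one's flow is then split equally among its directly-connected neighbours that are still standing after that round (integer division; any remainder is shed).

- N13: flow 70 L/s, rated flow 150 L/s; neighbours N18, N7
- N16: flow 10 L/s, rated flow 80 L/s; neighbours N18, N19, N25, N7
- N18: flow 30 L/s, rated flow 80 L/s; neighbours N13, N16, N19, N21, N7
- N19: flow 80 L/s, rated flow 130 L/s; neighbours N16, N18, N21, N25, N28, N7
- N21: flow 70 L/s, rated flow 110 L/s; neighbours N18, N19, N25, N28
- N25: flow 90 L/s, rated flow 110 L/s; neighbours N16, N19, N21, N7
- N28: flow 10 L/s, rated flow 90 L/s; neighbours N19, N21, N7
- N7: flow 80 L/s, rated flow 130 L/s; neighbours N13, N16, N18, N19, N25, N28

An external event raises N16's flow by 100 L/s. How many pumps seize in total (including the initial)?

Round 1 — N16 at 110 > 80. N16 seizes.
  N16 sheds 110 L/s to N18, N19, N25, N7: 27 each (2 lost).
    N18: 30+27 = 57 ≤ 80
    N19: 80+27 = 107 ≤ 130
    N25: 90+27 = 117 > 110
    N7: 80+27 = 107 ≤ 130
Round 2 — N25 seizes.
  N25 sheds 117 L/s to N19, N21, N7: 39 each.
    N19: 107+39 = 146 > 130
    N21: 70+39 = 109 ≤ 110
    N7: 107+39 = 146 > 130
Round 3 — N19, N7 seize.
  N19 sheds 146 L/s to N18, N21, N28: 48 each (2 lost).
    N18: 57+48 = 105 > 80
    N21: 109+48 = 157 > 110
    N28: 10+48 = 58 ≤ 90
  N7 sheds 146 L/s to N13, N18, N28: 48 each (2 lost).
    N13: 70+48 = 118 ≤ 150
    N18: 105+48 = 153 > 80
    N28: 58+48 = 106 > 90
Round 4 — N18, N21, N28 seize.
  N18 sheds 153 L/s to N13: 153 each.
    N13: 118+153 = 271 > 150
  N21 sheds 157 L/s: no online neighbours, lost.
  N28 sheds 106 L/s: no online neighbours, lost.
Round 5 — N13 seizes.
  N13 sheds 271 L/s: no online neighbours, lost.
No further seizures.

8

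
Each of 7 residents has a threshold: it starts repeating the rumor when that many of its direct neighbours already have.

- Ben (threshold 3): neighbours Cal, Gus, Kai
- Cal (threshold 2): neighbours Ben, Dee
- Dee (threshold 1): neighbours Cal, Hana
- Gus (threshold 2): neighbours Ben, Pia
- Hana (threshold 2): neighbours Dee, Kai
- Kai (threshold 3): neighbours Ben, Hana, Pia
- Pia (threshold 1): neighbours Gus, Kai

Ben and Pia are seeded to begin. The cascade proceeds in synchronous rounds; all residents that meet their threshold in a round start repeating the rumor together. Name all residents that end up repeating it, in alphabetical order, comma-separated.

Ben, Gus, Pia

Round 1 — Ben, Pia start repeating the rumor (initial).
Round 2 — checking thresholds:
  Cal: 1 of 2 neighbours < 2, below threshold.
  Gus: 2 of 2 neighbours ≥ 2, starts repeating the rumor.
  Kai: 2 of 3 neighbours < 3, below threshold.
Round 3 — no new spreads; cascade stops.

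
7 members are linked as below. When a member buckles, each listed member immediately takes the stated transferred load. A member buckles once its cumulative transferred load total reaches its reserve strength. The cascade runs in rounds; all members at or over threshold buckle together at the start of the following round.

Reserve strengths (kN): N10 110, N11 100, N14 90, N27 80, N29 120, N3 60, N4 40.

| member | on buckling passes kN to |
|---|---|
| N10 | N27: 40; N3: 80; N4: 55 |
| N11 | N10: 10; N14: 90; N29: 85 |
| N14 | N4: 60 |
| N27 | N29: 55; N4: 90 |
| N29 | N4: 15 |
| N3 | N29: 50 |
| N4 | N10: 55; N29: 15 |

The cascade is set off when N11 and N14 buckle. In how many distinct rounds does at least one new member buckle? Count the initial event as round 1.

Round 1 — N11, N14 buckle (initial).
  N10: +10 → 10 < 110
  N29: +85 → 85 < 120
  N4: +60 → 60 ≥ 40
Round 2 — N4 buckles.
  N10: +55 → 65 < 110
  N29: +15 → 100 < 120
No further bucklings.

2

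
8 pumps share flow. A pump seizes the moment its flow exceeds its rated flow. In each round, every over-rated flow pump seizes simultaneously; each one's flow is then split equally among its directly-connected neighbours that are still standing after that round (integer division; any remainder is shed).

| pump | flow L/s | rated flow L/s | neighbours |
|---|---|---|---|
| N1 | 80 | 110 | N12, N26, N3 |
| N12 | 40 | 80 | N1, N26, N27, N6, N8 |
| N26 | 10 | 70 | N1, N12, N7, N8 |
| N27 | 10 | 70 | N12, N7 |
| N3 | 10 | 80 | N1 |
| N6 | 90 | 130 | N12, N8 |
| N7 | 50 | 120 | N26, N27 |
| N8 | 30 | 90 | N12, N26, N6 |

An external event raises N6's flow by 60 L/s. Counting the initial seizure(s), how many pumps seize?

8

Round 1 — N6 at 150 > 130. N6 seizes.
  N6 sheds 150 L/s to N12, N8: 75 each.
    N12: 40+75 = 115 > 80
    N8: 30+75 = 105 > 90
Round 2 — N12, N8 seize.
  N12 sheds 115 L/s to N1, N26, N27: 38 each (1 lost).
    N1: 80+38 = 118 > 110
    N26: 10+38 = 48 ≤ 70
    N27: 10+38 = 48 ≤ 70
  N8 sheds 105 L/s to N26: 105 each.
    N26: 48+105 = 153 > 70
Round 3 — N1, N26 seize.
  N1 sheds 118 L/s to N3: 118 each.
    N3: 10+118 = 128 > 80
  N26 sheds 153 L/s to N7: 153 each.
    N7: 50+153 = 203 > 120
Round 4 — N3, N7 seize.
  N3 sheds 128 L/s: no online neighbours, lost.
  N7 sheds 203 L/s to N27: 203 each.
    N27: 48+203 = 251 > 70
Round 5 — N27 seizes.
  N27 sheds 251 L/s: no online neighbours, lost.
No further seizures.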